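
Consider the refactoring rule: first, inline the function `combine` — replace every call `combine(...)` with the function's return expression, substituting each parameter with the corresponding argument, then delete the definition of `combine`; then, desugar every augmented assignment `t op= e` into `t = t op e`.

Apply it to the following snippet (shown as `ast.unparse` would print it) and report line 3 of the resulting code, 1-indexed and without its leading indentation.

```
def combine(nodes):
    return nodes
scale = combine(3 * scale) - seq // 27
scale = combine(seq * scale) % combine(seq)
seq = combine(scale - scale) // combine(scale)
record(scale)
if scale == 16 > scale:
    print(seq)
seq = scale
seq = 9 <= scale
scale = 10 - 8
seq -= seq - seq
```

seq = (scale - scale) // scale

Transformed code:
scale = 3 * scale - seq // 27
scale = seq * scale % seq
seq = (scale - scale) // scale
record(scale)
if scale == 16 > scale:
    print(seq)
seq = scale
seq = 9 <= scale
scale = 10 - 8
seq = seq - (seq - seq)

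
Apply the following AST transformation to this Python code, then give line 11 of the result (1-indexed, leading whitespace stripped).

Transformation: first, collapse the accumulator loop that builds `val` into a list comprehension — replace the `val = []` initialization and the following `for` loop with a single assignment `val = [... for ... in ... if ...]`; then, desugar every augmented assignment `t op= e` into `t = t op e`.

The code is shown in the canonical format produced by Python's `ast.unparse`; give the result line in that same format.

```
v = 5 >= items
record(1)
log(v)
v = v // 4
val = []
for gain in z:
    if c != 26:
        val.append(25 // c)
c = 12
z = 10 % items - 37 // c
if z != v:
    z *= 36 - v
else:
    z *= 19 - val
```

z = z * (19 - val)

Transformed code:
v = 5 >= items
record(1)
log(v)
v = v // 4
val = [25 // c for gain in z if c != 26]
c = 12
z = 10 % items - 37 // c
if z != v:
    z = z * (36 - v)
else:
    z = z * (19 - val)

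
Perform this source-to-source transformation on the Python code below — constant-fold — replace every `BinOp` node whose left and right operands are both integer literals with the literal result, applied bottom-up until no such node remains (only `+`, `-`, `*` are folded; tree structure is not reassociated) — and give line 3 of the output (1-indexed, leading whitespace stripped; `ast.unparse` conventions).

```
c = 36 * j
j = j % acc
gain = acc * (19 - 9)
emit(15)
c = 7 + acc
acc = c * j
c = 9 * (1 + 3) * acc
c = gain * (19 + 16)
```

Transformed code:
c = 36 * j
j = j % acc
gain = acc * 10
emit(15)
c = 7 + acc
acc = c * j
c = 36 * acc
c = gain * 35

gain = acc * 10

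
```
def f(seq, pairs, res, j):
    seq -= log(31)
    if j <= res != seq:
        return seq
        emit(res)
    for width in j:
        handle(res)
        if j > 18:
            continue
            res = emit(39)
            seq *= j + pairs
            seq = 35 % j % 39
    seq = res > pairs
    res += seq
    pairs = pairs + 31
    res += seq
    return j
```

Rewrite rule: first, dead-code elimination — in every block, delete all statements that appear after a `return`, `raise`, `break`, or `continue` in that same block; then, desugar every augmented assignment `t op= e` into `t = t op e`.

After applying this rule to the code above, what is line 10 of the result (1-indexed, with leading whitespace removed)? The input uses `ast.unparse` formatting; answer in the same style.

Transformed code:
def f(seq, pairs, res, j):
    seq = seq - log(31)
    if j <= res != seq:
        return seq
    for width in j:
        handle(res)
        if j > 18:
            continue
    seq = res > pairs
    res = res + seq
    pairs = pairs + 31
    res = res + seq
    return j

res = res + seq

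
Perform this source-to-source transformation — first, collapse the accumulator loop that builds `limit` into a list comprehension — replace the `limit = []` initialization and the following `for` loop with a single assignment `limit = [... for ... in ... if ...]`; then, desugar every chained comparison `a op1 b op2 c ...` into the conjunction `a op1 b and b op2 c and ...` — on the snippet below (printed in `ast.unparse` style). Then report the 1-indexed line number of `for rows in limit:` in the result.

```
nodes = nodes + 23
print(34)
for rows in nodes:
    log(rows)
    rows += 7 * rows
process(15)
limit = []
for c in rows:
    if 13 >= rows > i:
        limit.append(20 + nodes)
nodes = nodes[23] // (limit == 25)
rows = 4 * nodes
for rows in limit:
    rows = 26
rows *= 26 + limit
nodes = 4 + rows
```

Transformed code:
nodes = nodes + 23
print(34)
for rows in nodes:
    log(rows)
    rows += 7 * rows
process(15)
limit = [20 + nodes for c in rows if 13 >= rows and rows > i]
nodes = nodes[23] // (limit == 25)
rows = 4 * nodes
for rows in limit:
    rows = 26
rows *= 26 + limit
nodes = 4 + rows

10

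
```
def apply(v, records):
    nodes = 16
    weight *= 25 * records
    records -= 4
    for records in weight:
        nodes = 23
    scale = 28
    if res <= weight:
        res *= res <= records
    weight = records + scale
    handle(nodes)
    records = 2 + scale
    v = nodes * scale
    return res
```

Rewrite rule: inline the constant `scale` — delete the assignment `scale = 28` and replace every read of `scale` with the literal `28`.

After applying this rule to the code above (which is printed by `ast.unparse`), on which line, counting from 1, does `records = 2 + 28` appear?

Transformed code:
def apply(v, records):
    nodes = 16
    weight *= 25 * records
    records -= 4
    for records in weight:
        nodes = 23
    if res <= weight:
        res *= res <= records
    weight = records + 28
    handle(nodes)
    records = 2 + 28
    v = nodes * 28
    return res

11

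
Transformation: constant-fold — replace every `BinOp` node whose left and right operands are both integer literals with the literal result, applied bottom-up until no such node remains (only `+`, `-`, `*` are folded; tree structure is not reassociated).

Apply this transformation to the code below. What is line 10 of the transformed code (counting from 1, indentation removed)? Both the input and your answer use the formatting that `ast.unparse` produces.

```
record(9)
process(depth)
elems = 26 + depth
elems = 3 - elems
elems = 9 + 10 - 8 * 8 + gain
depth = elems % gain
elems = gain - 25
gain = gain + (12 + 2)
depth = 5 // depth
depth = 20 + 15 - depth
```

Transformed code:
record(9)
process(depth)
elems = 26 + depth
elems = 3 - elems
elems = -45 + gain
depth = elems % gain
elems = gain - 25
gain = gain + 14
depth = 5 // depth
depth = 35 - depth

depth = 35 - depth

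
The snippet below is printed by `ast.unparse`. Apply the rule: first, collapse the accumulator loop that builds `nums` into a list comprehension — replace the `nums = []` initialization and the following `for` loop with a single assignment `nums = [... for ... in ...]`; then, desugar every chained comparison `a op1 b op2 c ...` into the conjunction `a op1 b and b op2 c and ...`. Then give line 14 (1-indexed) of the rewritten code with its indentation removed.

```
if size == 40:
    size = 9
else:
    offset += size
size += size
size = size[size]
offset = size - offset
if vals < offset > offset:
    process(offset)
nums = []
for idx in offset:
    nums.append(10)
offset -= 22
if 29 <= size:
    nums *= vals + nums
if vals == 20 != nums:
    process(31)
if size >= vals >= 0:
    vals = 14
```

Transformed code:
if size == 40:
    size = 9
else:
    offset += size
size += size
size = size[size]
offset = size - offset
if vals < offset and offset > offset:
    process(offset)
nums = [10 for idx in offset]
offset -= 22
if 29 <= size:
    nums *= vals + nums
if vals == 20 and 20 != nums:
    process(31)
if size >= vals and vals >= 0:
    vals = 14

if vals == 20 and 20 != nums:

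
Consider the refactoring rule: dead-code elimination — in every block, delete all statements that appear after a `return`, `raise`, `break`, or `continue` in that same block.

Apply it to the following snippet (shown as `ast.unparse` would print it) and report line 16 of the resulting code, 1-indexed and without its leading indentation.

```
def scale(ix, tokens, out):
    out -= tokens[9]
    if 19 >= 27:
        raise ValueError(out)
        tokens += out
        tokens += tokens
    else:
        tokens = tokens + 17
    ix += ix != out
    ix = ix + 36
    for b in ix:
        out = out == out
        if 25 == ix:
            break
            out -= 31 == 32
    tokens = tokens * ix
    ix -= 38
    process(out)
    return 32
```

return 32

Transformed code:
def scale(ix, tokens, out):
    out -= tokens[9]
    if 19 >= 27:
        raise ValueError(out)
    else:
        tokens = tokens + 17
    ix += ix != out
    ix = ix + 36
    for b in ix:
        out = out == out
        if 25 == ix:
            break
    tokens = tokens * ix
    ix -= 38
    process(out)
    return 32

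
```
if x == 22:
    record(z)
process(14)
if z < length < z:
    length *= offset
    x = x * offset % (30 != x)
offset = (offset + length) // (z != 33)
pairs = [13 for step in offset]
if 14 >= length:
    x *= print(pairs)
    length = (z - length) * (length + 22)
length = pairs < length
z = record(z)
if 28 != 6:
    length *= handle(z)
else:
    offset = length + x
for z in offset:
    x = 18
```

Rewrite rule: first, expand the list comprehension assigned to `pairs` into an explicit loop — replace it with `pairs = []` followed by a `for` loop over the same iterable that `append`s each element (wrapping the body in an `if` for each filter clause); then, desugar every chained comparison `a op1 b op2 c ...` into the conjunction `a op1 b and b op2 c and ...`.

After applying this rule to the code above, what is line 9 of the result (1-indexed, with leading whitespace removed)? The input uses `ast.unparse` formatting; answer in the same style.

Transformed code:
if x == 22:
    record(z)
process(14)
if z < length and length < z:
    length *= offset
    x = x * offset % (30 != x)
offset = (offset + length) // (z != 33)
pairs = []
for step in offset:
    pairs.append(13)
if 14 >= length:
    x *= print(pairs)
    length = (z - length) * (length + 22)
length = pairs < length
z = record(z)
if 28 != 6:
    length *= handle(z)
else:
    offset = length + x
for z in offset:
    x = 18

for step in offset:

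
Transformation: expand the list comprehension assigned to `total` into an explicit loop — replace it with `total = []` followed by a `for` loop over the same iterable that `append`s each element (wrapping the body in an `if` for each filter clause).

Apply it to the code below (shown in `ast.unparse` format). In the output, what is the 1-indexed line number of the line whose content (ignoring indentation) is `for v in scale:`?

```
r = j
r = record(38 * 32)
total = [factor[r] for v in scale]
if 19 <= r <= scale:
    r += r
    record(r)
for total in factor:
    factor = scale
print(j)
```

Transformed code:
r = j
r = record(38 * 32)
total = []
for v in scale:
    total.append(factor[r])
if 19 <= r <= scale:
    r += r
    record(r)
for total in factor:
    factor = scale
print(j)

4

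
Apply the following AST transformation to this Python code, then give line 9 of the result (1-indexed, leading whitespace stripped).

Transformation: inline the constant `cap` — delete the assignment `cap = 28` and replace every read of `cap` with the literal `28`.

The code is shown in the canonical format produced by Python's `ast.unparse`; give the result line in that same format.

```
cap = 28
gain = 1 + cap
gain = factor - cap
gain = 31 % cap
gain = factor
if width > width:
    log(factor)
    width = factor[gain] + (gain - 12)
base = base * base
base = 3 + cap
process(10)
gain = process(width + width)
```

Transformed code:
gain = 1 + 28
gain = factor - 28
gain = 31 % 28
gain = factor
if width > width:
    log(factor)
    width = factor[gain] + (gain - 12)
base = base * base
base = 3 + 28
process(10)
gain = process(width + width)

base = 3 + 28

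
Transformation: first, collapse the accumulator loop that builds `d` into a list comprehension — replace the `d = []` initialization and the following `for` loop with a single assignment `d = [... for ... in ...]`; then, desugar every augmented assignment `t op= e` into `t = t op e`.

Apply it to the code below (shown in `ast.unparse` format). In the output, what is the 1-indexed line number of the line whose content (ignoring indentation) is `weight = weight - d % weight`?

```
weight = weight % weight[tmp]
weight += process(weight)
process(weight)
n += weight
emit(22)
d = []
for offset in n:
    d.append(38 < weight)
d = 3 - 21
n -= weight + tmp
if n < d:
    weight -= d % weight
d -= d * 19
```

Transformed code:
weight = weight % weight[tmp]
weight = weight + process(weight)
process(weight)
n = n + weight
emit(22)
d = [38 < weight for offset in n]
d = 3 - 21
n = n - (weight + tmp)
if n < d:
    weight = weight - d % weight
d = d - d * 19

10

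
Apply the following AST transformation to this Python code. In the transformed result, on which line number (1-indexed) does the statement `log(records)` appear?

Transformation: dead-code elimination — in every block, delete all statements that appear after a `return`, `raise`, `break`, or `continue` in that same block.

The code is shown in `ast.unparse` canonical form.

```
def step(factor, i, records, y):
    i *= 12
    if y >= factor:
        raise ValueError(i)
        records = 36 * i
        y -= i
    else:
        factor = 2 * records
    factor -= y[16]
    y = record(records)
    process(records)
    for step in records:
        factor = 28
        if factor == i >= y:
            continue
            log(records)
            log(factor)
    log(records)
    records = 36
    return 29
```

14

Transformed code:
def step(factor, i, records, y):
    i *= 12
    if y >= factor:
        raise ValueError(i)
    else:
        factor = 2 * records
    factor -= y[16]
    y = record(records)
    process(records)
    for step in records:
        factor = 28
        if factor == i >= y:
            continue
    log(records)
    records = 36
    return 29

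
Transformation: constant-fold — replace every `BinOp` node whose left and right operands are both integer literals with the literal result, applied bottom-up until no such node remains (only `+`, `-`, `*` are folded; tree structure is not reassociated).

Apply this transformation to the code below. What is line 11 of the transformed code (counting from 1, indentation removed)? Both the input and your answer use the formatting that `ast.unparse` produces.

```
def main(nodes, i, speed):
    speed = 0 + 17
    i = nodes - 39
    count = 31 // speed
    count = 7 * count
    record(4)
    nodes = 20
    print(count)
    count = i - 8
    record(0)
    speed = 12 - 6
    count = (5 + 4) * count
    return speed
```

speed = 6

Transformed code:
def main(nodes, i, speed):
    speed = 17
    i = nodes - 39
    count = 31 // speed
    count = 7 * count
    record(4)
    nodes = 20
    print(count)
    count = i - 8
    record(0)
    speed = 6
    count = 9 * count
    return speed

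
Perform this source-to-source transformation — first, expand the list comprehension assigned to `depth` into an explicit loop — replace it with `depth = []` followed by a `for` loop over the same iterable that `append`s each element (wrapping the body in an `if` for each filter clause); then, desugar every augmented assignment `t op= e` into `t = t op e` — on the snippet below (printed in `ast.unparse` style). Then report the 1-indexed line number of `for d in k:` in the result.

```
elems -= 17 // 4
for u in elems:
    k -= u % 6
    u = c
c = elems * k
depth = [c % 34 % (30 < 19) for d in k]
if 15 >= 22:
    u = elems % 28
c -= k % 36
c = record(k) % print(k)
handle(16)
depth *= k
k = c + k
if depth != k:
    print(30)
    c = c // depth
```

Transformed code:
elems = elems - 17 // 4
for u in elems:
    k = k - u % 6
    u = c
c = elems * k
depth = []
for d in k:
    depth.append(c % 34 % (30 < 19))
if 15 >= 22:
    u = elems % 28
c = c - k % 36
c = record(k) % print(k)
handle(16)
depth = depth * k
k = c + k
if depth != k:
    print(30)
    c = c // depth

7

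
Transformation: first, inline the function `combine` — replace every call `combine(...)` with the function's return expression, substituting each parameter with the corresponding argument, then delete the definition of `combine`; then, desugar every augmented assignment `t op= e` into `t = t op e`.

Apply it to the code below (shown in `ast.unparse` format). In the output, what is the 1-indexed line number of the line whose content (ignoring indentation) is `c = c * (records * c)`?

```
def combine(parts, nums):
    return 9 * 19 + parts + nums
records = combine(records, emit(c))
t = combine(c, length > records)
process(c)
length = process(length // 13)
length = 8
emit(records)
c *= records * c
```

7

Transformed code:
records = 9 * 19 + records + emit(c)
t = 9 * 19 + c + (length > records)
process(c)
length = process(length // 13)
length = 8
emit(records)
c = c * (records * c)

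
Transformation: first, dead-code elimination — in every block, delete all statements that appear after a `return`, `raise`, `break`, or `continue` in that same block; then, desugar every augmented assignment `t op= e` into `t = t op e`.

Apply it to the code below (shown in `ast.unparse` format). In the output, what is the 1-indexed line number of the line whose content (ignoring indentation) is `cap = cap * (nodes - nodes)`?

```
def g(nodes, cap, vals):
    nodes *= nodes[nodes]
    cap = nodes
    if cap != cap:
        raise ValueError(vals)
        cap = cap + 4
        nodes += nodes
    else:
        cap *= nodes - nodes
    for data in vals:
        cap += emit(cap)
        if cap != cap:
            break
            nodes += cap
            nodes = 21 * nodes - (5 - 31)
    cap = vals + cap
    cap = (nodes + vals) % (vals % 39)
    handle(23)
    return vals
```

Transformed code:
def g(nodes, cap, vals):
    nodes = nodes * nodes[nodes]
    cap = nodes
    if cap != cap:
        raise ValueError(vals)
    else:
        cap = cap * (nodes - nodes)
    for data in vals:
        cap = cap + emit(cap)
        if cap != cap:
            break
    cap = vals + cap
    cap = (nodes + vals) % (vals % 39)
    handle(23)
    return vals

7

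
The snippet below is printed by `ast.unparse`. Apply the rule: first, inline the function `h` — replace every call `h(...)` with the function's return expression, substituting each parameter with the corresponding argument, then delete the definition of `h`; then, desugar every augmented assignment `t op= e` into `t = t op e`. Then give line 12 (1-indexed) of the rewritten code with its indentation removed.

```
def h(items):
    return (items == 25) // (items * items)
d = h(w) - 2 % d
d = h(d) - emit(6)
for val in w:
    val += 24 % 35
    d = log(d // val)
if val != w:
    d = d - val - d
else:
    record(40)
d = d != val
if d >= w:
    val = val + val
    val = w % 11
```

Transformed code:
d = (w == 25) // (w * w) - 2 % d
d = (d == 25) // (d * d) - emit(6)
for val in w:
    val = val + 24 % 35
    d = log(d // val)
if val != w:
    d = d - val - d
else:
    record(40)
d = d != val
if d >= w:
    val = val + val
    val = w % 11

val = val + val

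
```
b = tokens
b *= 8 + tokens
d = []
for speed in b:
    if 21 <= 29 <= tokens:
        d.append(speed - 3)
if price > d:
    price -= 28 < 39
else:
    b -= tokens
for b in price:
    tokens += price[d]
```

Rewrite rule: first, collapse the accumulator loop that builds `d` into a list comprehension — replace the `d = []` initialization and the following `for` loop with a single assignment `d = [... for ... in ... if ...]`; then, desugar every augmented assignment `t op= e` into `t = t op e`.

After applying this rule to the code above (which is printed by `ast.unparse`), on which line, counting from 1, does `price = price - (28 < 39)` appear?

Transformed code:
b = tokens
b = b * (8 + tokens)
d = [speed - 3 for speed in b if 21 <= 29 <= tokens]
if price > d:
    price = price - (28 < 39)
else:
    b = b - tokens
for b in price:
    tokens = tokens + price[d]

5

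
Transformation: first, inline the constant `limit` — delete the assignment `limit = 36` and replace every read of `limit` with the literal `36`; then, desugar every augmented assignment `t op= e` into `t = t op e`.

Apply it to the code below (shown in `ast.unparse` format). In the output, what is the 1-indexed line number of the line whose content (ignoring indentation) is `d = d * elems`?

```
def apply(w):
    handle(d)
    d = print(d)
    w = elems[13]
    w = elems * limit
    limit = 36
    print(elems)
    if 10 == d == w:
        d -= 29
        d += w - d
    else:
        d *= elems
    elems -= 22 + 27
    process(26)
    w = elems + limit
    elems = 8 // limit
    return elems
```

11

Transformed code:
def apply(w):
    handle(d)
    d = print(d)
    w = elems[13]
    w = elems * 36
    print(elems)
    if 10 == d == w:
        d = d - 29
        d = d + (w - d)
    else:
        d = d * elems
    elems = elems - (22 + 27)
    process(26)
    w = elems + 36
    elems = 8 // 36
    return elems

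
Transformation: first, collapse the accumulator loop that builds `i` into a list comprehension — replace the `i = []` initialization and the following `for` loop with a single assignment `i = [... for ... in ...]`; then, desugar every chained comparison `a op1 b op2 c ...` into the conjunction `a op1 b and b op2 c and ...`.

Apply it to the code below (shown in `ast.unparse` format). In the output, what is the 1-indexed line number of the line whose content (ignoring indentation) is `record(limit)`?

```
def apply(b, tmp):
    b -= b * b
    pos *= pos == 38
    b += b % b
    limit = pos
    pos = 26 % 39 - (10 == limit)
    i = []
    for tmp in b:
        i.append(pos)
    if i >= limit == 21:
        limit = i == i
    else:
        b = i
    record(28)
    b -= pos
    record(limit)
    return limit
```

14

Transformed code:
def apply(b, tmp):
    b -= b * b
    pos *= pos == 38
    b += b % b
    limit = pos
    pos = 26 % 39 - (10 == limit)
    i = [pos for tmp in b]
    if i >= limit and limit == 21:
        limit = i == i
    else:
        b = i
    record(28)
    b -= pos
    record(limit)
    return limit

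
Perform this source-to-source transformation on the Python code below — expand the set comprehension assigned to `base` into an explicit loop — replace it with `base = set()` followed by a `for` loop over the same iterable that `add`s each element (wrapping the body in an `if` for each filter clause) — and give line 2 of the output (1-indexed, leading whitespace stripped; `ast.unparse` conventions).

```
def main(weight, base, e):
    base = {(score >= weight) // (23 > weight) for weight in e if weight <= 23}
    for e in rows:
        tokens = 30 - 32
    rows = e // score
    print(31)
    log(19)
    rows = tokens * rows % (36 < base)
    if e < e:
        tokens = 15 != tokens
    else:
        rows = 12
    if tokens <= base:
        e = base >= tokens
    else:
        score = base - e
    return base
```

Transformed code:
def main(weight, base, e):
    base = set()
    for weight in e:
        if weight <= 23:
            base.add((score >= weight) // (23 > weight))
    for e in rows:
        tokens = 30 - 32
    rows = e // score
    print(31)
    log(19)
    rows = tokens * rows % (36 < base)
    if e < e:
        tokens = 15 != tokens
    else:
        rows = 12
    if tokens <= base:
        e = base >= tokens
    else:
        score = base - e
    return base

base = set()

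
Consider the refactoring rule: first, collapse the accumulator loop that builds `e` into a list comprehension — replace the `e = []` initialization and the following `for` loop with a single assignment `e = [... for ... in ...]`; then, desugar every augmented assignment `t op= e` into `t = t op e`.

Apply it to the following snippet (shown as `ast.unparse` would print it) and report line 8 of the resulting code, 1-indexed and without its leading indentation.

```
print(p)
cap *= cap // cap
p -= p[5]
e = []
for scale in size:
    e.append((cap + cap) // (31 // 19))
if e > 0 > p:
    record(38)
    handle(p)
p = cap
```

p = cap

Transformed code:
print(p)
cap = cap * (cap // cap)
p = p - p[5]
e = [(cap + cap) // (31 // 19) for scale in size]
if e > 0 > p:
    record(38)
    handle(p)
p = cap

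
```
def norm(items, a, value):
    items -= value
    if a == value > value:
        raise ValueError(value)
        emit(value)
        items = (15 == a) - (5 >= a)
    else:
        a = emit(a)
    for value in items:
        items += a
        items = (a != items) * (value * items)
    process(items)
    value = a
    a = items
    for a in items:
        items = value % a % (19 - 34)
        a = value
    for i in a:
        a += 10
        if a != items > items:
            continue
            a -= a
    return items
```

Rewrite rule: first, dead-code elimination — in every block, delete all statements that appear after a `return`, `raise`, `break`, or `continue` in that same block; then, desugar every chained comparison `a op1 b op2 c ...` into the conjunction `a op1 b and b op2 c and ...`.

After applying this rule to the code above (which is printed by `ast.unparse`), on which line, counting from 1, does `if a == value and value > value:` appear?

Transformed code:
def norm(items, a, value):
    items -= value
    if a == value and value > value:
        raise ValueError(value)
    else:
        a = emit(a)
    for value in items:
        items += a
        items = (a != items) * (value * items)
    process(items)
    value = a
    a = items
    for a in items:
        items = value % a % (19 - 34)
        a = value
    for i in a:
        a += 10
        if a != items and items > items:
            continue
    return items

3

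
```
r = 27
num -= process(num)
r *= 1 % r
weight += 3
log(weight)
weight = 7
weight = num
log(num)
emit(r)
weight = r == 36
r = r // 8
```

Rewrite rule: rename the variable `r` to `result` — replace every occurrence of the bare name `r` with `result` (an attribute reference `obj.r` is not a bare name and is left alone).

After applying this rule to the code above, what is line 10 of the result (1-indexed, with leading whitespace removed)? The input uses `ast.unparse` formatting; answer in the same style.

Transformed code:
result = 27
num -= process(num)
result *= 1 % result
weight += 3
log(weight)
weight = 7
weight = num
log(num)
emit(result)
weight = result == 36
result = result // 8

weight = result == 36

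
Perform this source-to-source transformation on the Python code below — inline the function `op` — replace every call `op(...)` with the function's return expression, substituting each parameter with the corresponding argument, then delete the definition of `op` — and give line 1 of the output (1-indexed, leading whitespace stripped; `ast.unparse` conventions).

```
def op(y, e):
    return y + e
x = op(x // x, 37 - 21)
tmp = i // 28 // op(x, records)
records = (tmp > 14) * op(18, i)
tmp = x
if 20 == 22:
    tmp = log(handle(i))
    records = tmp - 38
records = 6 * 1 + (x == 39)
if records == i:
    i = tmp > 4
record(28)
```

x = x // x + (37 - 21)

Transformed code:
x = x // x + (37 - 21)
tmp = i // 28 // (x + records)
records = (tmp > 14) * (18 + i)
tmp = x
if 20 == 22:
    tmp = log(handle(i))
    records = tmp - 38
records = 6 * 1 + (x == 39)
if records == i:
    i = tmp > 4
record(28)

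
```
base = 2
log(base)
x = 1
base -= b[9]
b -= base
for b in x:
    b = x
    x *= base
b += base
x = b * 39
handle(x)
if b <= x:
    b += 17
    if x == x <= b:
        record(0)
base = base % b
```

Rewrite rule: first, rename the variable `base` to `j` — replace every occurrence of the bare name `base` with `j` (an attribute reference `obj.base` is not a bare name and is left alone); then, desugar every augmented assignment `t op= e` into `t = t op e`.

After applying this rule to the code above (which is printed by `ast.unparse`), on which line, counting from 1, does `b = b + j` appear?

9

Transformed code:
j = 2
log(j)
x = 1
j = j - b[9]
b = b - j
for b in x:
    b = x
    x = x * j
b = b + j
x = b * 39
handle(x)
if b <= x:
    b = b + 17
    if x == x <= b:
        record(0)
j = j % b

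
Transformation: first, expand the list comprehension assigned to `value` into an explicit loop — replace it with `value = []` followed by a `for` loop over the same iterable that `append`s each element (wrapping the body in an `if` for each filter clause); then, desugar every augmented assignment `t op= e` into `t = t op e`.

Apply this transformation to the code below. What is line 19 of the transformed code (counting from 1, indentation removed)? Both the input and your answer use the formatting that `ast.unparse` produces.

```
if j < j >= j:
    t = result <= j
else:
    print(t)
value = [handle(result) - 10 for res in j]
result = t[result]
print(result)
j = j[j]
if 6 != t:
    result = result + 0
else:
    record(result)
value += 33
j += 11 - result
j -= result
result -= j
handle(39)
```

handle(39)

Transformed code:
if j < j >= j:
    t = result <= j
else:
    print(t)
value = []
for res in j:
    value.append(handle(result) - 10)
result = t[result]
print(result)
j = j[j]
if 6 != t:
    result = result + 0
else:
    record(result)
value = value + 33
j = j + (11 - result)
j = j - result
result = result - j
handle(39)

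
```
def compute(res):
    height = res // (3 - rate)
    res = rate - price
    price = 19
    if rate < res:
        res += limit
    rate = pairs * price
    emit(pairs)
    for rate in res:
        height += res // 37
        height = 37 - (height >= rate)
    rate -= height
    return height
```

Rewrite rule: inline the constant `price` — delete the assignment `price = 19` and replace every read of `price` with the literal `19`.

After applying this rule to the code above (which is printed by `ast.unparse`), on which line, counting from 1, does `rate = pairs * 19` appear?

Transformed code:
def compute(res):
    height = res // (3 - rate)
    res = rate - 19
    if rate < res:
        res += limit
    rate = pairs * 19
    emit(pairs)
    for rate in res:
        height += res // 37
        height = 37 - (height >= rate)
    rate -= height
    return height

6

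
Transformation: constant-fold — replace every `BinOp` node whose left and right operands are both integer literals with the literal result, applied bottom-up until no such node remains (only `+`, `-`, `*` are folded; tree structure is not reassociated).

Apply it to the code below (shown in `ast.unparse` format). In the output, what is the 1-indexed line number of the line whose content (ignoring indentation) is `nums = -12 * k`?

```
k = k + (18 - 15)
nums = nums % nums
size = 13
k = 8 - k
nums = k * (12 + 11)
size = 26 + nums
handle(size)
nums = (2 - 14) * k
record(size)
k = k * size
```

8

Transformed code:
k = k + 3
nums = nums % nums
size = 13
k = 8 - k
nums = k * 23
size = 26 + nums
handle(size)
nums = -12 * k
record(size)
k = k * size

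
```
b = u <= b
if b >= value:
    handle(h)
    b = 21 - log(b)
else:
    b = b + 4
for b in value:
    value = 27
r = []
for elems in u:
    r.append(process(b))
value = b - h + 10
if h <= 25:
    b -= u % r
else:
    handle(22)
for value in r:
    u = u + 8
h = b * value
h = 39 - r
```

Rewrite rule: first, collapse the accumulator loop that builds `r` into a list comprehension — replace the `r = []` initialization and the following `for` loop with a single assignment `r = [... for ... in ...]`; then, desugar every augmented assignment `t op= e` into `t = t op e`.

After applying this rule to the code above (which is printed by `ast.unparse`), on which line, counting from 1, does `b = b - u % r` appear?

Transformed code:
b = u <= b
if b >= value:
    handle(h)
    b = 21 - log(b)
else:
    b = b + 4
for b in value:
    value = 27
r = [process(b) for elems in u]
value = b - h + 10
if h <= 25:
    b = b - u % r
else:
    handle(22)
for value in r:
    u = u + 8
h = b * value
h = 39 - r

12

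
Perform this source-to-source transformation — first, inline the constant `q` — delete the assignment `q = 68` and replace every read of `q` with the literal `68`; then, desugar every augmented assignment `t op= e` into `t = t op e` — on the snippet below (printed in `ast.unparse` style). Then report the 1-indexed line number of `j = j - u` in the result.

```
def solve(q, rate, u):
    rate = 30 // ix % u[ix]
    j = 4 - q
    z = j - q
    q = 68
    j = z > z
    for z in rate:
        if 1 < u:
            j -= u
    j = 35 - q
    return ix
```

8

Transformed code:
def solve(q, rate, u):
    rate = 30 // ix % u[ix]
    j = 4 - 68
    z = j - 68
    j = z > z
    for z in rate:
        if 1 < u:
            j = j - u
    j = 35 - 68
    return ix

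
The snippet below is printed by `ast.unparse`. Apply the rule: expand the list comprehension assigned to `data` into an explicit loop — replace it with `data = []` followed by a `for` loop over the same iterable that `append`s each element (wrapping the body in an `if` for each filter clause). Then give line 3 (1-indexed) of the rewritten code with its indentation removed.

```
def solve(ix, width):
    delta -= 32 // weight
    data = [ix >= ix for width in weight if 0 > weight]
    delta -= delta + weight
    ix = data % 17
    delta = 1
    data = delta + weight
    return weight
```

data = []

Transformed code:
def solve(ix, width):
    delta -= 32 // weight
    data = []
    for width in weight:
        if 0 > weight:
            data.append(ix >= ix)
    delta -= delta + weight
    ix = data % 17
    delta = 1
    data = delta + weight
    return weight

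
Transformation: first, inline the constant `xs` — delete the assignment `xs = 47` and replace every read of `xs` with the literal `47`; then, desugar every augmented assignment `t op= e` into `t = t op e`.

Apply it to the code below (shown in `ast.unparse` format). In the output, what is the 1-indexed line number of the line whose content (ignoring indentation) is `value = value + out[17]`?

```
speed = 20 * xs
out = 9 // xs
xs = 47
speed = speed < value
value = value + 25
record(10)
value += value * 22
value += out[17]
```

7

Transformed code:
speed = 20 * 47
out = 9 // 47
speed = speed < value
value = value + 25
record(10)
value = value + value * 22
value = value + out[17]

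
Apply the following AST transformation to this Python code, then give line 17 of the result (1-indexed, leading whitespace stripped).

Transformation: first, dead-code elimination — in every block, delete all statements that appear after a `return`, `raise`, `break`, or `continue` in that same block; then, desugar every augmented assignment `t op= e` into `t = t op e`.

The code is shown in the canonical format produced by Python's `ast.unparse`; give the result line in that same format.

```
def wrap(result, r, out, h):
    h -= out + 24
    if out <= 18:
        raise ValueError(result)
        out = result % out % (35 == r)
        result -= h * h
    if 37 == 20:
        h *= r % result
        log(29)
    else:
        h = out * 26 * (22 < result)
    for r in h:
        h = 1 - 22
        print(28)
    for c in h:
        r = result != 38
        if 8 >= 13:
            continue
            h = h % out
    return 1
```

Transformed code:
def wrap(result, r, out, h):
    h = h - (out + 24)
    if out <= 18:
        raise ValueError(result)
    if 37 == 20:
        h = h * (r % result)
        log(29)
    else:
        h = out * 26 * (22 < result)
    for r in h:
        h = 1 - 22
        print(28)
    for c in h:
        r = result != 38
        if 8 >= 13:
            continue
    return 1

return 1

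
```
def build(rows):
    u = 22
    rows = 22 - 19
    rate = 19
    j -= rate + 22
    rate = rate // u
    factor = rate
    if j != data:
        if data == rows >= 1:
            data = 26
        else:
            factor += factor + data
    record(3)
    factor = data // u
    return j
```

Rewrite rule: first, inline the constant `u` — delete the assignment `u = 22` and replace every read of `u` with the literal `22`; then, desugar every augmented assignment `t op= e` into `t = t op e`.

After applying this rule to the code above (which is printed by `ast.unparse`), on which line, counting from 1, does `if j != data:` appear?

7

Transformed code:
def build(rows):
    rows = 22 - 19
    rate = 19
    j = j - (rate + 22)
    rate = rate // 22
    factor = rate
    if j != data:
        if data == rows >= 1:
            data = 26
        else:
            factor = factor + (factor + data)
    record(3)
    factor = data // 22
    return j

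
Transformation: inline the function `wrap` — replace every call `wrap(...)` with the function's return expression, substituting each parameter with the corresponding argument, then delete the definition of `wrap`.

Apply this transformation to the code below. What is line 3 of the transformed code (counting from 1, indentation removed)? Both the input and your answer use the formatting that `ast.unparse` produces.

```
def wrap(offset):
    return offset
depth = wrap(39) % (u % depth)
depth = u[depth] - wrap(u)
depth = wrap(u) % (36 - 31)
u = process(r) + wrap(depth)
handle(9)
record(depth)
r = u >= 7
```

Transformed code:
depth = 39 % (u % depth)
depth = u[depth] - u
depth = u % (36 - 31)
u = process(r) + depth
handle(9)
record(depth)
r = u >= 7

depth = u % (36 - 31)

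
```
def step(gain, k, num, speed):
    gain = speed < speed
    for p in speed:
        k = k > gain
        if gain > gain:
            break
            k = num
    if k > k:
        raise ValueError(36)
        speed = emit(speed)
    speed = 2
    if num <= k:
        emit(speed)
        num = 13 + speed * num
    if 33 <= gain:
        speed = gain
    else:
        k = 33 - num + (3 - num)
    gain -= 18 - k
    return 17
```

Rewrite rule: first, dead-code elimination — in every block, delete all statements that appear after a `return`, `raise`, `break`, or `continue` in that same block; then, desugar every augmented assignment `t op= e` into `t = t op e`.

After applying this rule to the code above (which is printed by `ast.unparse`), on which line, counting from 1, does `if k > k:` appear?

Transformed code:
def step(gain, k, num, speed):
    gain = speed < speed
    for p in speed:
        k = k > gain
        if gain > gain:
            break
    if k > k:
        raise ValueError(36)
    speed = 2
    if num <= k:
        emit(speed)
        num = 13 + speed * num
    if 33 <= gain:
        speed = gain
    else:
        k = 33 - num + (3 - num)
    gain = gain - (18 - k)
    return 17

7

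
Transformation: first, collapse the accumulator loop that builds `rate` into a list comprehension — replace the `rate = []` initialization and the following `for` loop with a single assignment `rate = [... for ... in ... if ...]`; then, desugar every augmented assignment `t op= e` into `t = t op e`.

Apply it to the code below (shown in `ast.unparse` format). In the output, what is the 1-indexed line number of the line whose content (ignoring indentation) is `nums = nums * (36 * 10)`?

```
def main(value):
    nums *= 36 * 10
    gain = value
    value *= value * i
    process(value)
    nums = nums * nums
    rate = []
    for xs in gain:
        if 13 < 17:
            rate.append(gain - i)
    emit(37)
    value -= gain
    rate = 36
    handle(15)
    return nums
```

Transformed code:
def main(value):
    nums = nums * (36 * 10)
    gain = value
    value = value * (value * i)
    process(value)
    nums = nums * nums
    rate = [gain - i for xs in gain if 13 < 17]
    emit(37)
    value = value - gain
    rate = 36
    handle(15)
    return nums

2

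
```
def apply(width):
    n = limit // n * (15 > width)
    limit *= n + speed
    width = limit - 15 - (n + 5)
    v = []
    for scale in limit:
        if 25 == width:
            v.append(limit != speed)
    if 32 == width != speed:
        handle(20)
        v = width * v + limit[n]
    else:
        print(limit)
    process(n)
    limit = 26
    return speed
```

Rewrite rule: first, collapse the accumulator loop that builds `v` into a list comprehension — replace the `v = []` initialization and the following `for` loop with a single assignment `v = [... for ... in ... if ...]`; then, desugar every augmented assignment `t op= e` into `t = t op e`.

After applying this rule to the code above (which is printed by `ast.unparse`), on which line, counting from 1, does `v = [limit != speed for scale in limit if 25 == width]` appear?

Transformed code:
def apply(width):
    n = limit // n * (15 > width)
    limit = limit * (n + speed)
    width = limit - 15 - (n + 5)
    v = [limit != speed for scale in limit if 25 == width]
    if 32 == width != speed:
        handle(20)
        v = width * v + limit[n]
    else:
        print(limit)
    process(n)
    limit = 26
    return speed

5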